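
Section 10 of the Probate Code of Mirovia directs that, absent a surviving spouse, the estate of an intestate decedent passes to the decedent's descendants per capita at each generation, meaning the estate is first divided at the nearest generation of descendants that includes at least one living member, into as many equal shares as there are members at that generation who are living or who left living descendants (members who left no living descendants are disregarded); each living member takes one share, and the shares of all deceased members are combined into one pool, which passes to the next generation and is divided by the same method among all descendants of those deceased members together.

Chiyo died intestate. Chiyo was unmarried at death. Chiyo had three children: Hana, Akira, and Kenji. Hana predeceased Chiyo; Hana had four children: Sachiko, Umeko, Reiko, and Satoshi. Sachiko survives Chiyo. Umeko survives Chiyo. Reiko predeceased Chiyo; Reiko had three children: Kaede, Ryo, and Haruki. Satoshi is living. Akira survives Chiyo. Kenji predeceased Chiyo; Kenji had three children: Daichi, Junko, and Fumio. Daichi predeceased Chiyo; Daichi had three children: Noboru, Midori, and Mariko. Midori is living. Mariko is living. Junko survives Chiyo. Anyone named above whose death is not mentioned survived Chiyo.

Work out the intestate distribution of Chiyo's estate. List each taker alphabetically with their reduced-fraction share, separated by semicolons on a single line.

There is no surviving spouse, so the entire estate passes to Chiyo's descendants per capita at each generation.
At generation 1 (Hana, Akira, Kenji) there are 3 shares of (1)/3 = 1/3 each.
Living: Akira — each takes 1/3.
Deceased: Hana and Kenji. Their combined 2/3 is pooled and carried to generation 2.
At generation 2 (Sachiko, Umeko, Reiko, Satoshi, Daichi, Junko, Fumio) there are 7 shares of (2/3)/7 = 2/21 each.
Living: Sachiko, Umeko, Satoshi, Junko, and Fumio — each takes 2/21.
Deceased: Reiko and Daichi. Their combined 4/21 is pooled and carried to generation 3.
At generation 3 (Kaede, Ryo, Haruki, Noboru, Midori, Mariko) there are 6 shares of (4/21)/6 = 2/63 each.
Living: Kaede, Ryo, Haruki, Noboru, Midori, and Mariko — each takes 2/63.

Akira 1/3; Fumio 2/21; Haruki 2/63; Junko 2/21; Kaede 2/63; Mariko 2/63; Midori 2/63; Noboru 2/63; Ryo 2/63; Sachiko 2/21; Satoshi 2/21; Umeko 2/21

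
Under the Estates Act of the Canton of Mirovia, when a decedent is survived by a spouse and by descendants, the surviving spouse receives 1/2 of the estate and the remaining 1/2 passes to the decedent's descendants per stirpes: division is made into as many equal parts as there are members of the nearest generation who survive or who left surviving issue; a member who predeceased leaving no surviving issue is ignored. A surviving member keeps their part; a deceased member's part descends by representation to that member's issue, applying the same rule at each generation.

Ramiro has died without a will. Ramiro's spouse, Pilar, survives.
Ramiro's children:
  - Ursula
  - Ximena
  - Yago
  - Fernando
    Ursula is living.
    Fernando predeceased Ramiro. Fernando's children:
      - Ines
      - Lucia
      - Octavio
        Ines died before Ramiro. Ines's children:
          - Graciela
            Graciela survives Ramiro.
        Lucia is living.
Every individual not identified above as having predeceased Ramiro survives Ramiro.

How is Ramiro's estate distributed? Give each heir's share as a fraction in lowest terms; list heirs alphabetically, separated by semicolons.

Pilar, as surviving spouse, takes 1/2.
The remaining 1/2 passes to Ramiro's descendants per stirpes.
The 1/2 is divided into 4 equal shares of 1/8 among Ursula, Ximena, Yago, Fernando.
Ursula is living and takes 1/8.
Ximena is living and takes 1/8.
Yago is living and takes 1/8.
Fernando predeceased; the 1/8 allotted to Fernando's branch passes to Fernando's issue by representation.
The 1/8 is divided into 3 equal shares of 1/24 among Ines, Lucia, Octavio.
Ines predeceased; the 1/24 allotted to Ines's branch passes to Ines's issue by representation.
Graciela is the sole taker at this level and receives the full 1/24.
Lucia is living and takes 1/24.
Octavio is living and takes 1/24.

Graciela 1/24; Lucia 1/24; Octavio 1/24; Pilar 1/2; Ursula 1/8; Ximena 1/8; Yago 1/8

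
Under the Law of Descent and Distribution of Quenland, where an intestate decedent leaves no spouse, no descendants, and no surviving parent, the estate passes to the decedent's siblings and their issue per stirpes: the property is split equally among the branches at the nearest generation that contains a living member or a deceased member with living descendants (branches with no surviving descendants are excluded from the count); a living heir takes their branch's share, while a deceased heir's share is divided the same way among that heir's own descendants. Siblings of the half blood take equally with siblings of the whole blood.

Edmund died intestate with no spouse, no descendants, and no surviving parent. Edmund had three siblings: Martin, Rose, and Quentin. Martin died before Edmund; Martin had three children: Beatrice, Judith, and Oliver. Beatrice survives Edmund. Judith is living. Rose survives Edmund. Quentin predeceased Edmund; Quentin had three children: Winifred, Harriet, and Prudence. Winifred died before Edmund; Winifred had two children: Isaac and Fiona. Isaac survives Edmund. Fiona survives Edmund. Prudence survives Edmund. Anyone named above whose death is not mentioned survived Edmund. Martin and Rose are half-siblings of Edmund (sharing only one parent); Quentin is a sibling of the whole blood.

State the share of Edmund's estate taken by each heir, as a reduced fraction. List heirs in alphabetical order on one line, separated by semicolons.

No spouse, descendants, or parent survives, so the estate passes to Edmund's siblings per stirpes.
Half-blood and whole-blood siblings take equally under the stated rule.
The estate is divided into 3 equal shares of 1/3 among Martin, Rose, Quentin.
Martin predeceased; the 1/3 allotted to Martin's branch passes to Martin's issue by representation.
The 1/3 is divided into 3 equal shares of 1/9 among Beatrice, Judith, Oliver.
Beatrice is living and takes 1/9.
Judith is living and takes 1/9.
Oliver is living and takes 1/9.
Rose is living and takes 1/3.
Quentin predeceased; the 1/3 allotted to Quentin's branch passes to Quentin's issue by representation.
The 1/3 is divided into 3 equal shares of 1/9 among Winifred, Harriet, Prudence.
Winifred predeceased; the 1/9 allotted to Winifred's branch passes to Winifred's issue by representation.
The 1/9 is divided into 2 equal shares of 1/18 among Isaac, Fiona.
Isaac is living and takes 1/18.
Fiona is living and takes 1/18.
Harriet is living and takes 1/9.
Prudence is living and takes 1/9.

Beatrice 1/9; Fiona 1/18; Harriet 1/9; Isaac 1/18; Judith 1/9; Oliver 1/9; Prudence 1/9; Rose 1/3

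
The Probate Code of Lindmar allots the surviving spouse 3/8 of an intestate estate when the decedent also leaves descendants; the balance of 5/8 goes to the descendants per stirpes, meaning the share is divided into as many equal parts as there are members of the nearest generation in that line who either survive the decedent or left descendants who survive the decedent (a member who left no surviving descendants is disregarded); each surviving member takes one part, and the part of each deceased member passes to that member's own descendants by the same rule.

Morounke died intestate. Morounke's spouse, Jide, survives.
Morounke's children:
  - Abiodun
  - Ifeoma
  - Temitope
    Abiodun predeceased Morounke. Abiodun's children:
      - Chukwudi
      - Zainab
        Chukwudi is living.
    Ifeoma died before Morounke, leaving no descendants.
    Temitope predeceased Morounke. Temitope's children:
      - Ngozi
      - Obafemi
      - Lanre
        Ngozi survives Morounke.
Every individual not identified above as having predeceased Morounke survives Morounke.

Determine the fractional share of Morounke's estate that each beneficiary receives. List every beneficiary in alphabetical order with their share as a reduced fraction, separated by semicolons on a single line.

Jide, as surviving spouse, takes 3/8.
The remaining 5/8 passes to Morounke's descendants per stirpes.
Ifeoma left no surviving issue, so that branch lapses and is disregarded.
The 5/8 is divided into 2 equal shares of 5/16 among Abiodun, Temitope.
Abiodun predeceased; the 5/16 allotted to Abiodun's branch passes to Abiodun's issue by representation.
The 5/16 is divided into 2 equal shares of 5/32 among Chukwudi, Zainab.
Chukwudi is living and takes 5/32.
Zainab is living and takes 5/32.
Temitope predeceased; the 5/16 allotted to Temitope's branch passes to Temitope's issue by representation.
The 5/16 is divided into 3 equal shares of 5/48 among Ngozi, Obafemi, Lanre.
Ngozi is living and takes 5/48.
Obafemi is living and takes 5/48.
Lanre is living and takes 5/48.

Chukwudi 5/32; Jide 3/8; Lanre 5/48; Ngozi 5/48; Obafemi 5/48; Zainab 5/32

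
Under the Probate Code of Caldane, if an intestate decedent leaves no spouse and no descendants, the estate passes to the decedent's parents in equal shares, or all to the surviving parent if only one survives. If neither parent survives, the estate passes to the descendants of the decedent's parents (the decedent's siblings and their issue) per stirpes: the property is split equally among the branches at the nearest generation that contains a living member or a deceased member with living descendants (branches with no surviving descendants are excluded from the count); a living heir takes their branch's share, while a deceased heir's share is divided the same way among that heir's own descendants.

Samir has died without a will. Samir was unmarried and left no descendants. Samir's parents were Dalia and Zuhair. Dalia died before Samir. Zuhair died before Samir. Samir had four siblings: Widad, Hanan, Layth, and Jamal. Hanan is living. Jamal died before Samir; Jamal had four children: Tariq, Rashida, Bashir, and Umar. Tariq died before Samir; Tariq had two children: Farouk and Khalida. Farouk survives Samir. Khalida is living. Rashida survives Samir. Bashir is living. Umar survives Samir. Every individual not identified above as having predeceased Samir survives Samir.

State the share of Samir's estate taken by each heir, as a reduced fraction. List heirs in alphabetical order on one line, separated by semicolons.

Bashir 1/16; Farouk 1/32; Hanan 1/4; Khalida 1/32; Layth 1/4; Rashida 1/16; Umar 1/16; Widad 1/4

Neither parent survives and there are no descendants, so the estate passes to Samir's siblings and their issue per stirpes.
The estate is divided into 4 equal shares of 1/4 among Widad, Hanan, Layth, Jamal.
Widad is living and takes 1/4.
Hanan is living and takes 1/4.
Layth is living and takes 1/4.
Jamal predeceased; the 1/4 allotted to Jamal's branch passes to Jamal's issue by representation.
The 1/4 is divided into 4 equal shares of 1/16 among Tariq, Rashida, Bashir, Umar.
Tariq predeceased; the 1/16 allotted to Tariq's branch passes to Tariq's issue by representation.
The 1/16 is divided into 2 equal shares of 1/32 among Farouk, Khalida.
Farouk is living and takes 1/32.
Khalida is living and takes 1/32.
Rashida is living and takes 1/16.
Bashir is living and takes 1/16.
Umar is living and takes 1/16.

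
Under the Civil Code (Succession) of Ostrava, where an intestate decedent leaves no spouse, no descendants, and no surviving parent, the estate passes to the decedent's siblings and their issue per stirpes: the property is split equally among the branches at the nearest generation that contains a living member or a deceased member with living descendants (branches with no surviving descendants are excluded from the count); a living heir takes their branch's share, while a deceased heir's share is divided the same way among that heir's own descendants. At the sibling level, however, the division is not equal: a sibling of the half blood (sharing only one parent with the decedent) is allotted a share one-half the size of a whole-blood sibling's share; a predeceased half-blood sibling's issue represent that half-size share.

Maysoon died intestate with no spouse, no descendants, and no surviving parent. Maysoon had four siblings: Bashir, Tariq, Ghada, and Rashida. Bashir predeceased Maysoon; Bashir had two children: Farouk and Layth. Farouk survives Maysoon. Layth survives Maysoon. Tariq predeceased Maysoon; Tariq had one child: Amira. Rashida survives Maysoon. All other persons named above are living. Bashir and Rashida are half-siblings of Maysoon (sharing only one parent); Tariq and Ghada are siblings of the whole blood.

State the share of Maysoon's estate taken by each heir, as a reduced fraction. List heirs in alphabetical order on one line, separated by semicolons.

Amira 1/3; Farouk 1/12; Ghada 1/3; Layth 1/12; Rashida 1/6

No spouse, descendants, or parent survives, so the estate passes to Maysoon's siblings per stirpes.
Half-blood siblings count for one-half the weight of whole-blood siblings at the initial division.
Dividing 1 in proportion to weights (total weight 3): Bashir (weight 1/2) → 1/6; Tariq (weight 1) → 1/3; Ghada (weight 1) → 1/3; Rashida (weight 1/2) → 1/6.
Bashir predeceased; the 1/6 allotted to Bashir's branch passes to Bashir's issue by representation.
The 1/6 is divided into 2 equal shares of 1/12 among Farouk, Layth.
Farouk is living and takes 1/12.
Layth is living and takes 1/12.
Tariq predeceased; the 1/3 allotted to Tariq's branch passes to Tariq's issue by representation.
Amira is the sole taker at this level and receives the full 1/3.
Ghada is living and takes 1/3.
Rashida is living and takes 1/6.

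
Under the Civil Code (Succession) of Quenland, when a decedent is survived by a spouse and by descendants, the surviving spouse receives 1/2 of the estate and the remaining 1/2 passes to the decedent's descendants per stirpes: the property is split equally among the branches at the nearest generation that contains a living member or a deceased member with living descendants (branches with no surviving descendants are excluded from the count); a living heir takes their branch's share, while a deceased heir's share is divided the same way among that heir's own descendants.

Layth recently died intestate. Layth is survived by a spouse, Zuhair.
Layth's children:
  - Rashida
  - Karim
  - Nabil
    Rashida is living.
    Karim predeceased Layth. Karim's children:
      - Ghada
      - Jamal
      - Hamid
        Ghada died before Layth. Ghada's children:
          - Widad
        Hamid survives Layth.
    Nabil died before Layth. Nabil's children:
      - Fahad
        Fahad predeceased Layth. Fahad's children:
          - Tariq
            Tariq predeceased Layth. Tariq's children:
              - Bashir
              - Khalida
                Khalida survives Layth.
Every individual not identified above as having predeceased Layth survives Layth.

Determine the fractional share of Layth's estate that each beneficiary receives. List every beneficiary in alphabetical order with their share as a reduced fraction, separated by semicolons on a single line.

Bashir 1/12; Hamid 1/18; Jamal 1/18; Khalida 1/12; Rashida 1/6; Widad 1/18; Zuhair 1/2

Zuhair, as surviving spouse, takes 1/2.
The remaining 1/2 passes to Layth's descendants per stirpes.
The 1/2 is divided into 3 equal shares of 1/6 among Rashida, Karim, Nabil.
Rashida is living and takes 1/6.
Karim predeceased; the 1/6 allotted to Karim's branch passes to Karim's issue by representation.
The 1/6 is divided into 3 equal shares of 1/18 among Ghada, Jamal, Hamid.
Ghada predeceased; the 1/18 allotted to Ghada's branch passes to Ghada's issue by representation.
Widad is the sole taker at this level and receives the full 1/18.
Jamal is living and takes 1/18.
Hamid is living and takes 1/18.
Nabil predeceased; the 1/6 allotted to Nabil's branch passes to Nabil's issue by representation.
Fahad's line is the sole branch at this level, so the full 1/6 passes to Fahad's issue by representation.
Tariq's line is the sole branch at this level, so the full 1/6 passes to Tariq's issue by representation.
The 1/6 is divided into 2 equal shares of 1/12 among Bashir, Khalida.
Bashir is living and takes 1/12.
Khalida is living and takes 1/12.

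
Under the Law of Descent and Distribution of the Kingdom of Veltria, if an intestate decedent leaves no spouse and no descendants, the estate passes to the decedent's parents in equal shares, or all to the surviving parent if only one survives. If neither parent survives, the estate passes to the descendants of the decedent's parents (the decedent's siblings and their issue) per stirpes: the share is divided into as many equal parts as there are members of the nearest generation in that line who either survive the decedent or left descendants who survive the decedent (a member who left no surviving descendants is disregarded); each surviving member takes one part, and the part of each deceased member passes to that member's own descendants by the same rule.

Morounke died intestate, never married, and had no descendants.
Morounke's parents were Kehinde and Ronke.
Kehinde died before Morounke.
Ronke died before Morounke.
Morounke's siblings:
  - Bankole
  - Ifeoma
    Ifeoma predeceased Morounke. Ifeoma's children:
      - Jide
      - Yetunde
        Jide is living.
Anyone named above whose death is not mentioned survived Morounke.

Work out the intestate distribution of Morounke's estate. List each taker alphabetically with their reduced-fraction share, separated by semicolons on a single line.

Bankole 1/2; Jide 1/4; Yetunde 1/4

Neither parent survives and there are no descendants, so the estate passes to Morounke's siblings and their issue per stirpes.
The estate is divided into 2 equal shares of 1/2 among Bankole, Ifeoma.
Bankole is living and takes 1/2.
Ifeoma predeceased; the 1/2 allotted to Ifeoma's branch passes to Ifeoma's issue by representation.
The 1/2 is divided into 2 equal shares of 1/4 among Jide, Yetunde.
Jide is living and takes 1/4.
Yetunde is living and takes 1/4.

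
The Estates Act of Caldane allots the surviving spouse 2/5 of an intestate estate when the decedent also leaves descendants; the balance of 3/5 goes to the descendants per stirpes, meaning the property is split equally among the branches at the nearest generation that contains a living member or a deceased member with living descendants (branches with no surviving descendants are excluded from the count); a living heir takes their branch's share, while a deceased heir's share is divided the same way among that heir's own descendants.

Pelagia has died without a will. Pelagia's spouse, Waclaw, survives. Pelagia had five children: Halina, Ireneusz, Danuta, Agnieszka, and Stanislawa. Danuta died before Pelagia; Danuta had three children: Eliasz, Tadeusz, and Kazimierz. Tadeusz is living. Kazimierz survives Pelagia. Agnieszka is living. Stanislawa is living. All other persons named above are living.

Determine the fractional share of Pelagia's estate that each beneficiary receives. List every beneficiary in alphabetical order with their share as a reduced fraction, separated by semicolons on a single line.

Agnieszka 3/25; Eliasz 1/25; Halina 3/25; Ireneusz 3/25; Kazimierz 1/25; Stanislawa 3/25; Tadeusz 1/25; Waclaw 2/5

Waclaw, as surviving spouse, takes 2/5.
The remaining 3/5 passes to Pelagia's descendants per stirpes.
The 3/5 is divided into 5 equal shares of 3/25 among Halina, Ireneusz, Danuta, Agnieszka, Stanislawa.
Halina is living and takes 3/25.
Ireneusz is living and takes 3/25.
Danuta predeceased; the 3/25 allotted to Danuta's branch passes to Danuta's issue by representation.
The 3/25 is divided into 3 equal shares of 1/25 among Eliasz, Tadeusz, Kazimierz.
Eliasz is living and takes 1/25.
Tadeusz is living and takes 1/25.
Kazimierz is living and takes 1/25.
Agnieszka is living and takes 3/25.
Stanislawa is living and takes 3/25.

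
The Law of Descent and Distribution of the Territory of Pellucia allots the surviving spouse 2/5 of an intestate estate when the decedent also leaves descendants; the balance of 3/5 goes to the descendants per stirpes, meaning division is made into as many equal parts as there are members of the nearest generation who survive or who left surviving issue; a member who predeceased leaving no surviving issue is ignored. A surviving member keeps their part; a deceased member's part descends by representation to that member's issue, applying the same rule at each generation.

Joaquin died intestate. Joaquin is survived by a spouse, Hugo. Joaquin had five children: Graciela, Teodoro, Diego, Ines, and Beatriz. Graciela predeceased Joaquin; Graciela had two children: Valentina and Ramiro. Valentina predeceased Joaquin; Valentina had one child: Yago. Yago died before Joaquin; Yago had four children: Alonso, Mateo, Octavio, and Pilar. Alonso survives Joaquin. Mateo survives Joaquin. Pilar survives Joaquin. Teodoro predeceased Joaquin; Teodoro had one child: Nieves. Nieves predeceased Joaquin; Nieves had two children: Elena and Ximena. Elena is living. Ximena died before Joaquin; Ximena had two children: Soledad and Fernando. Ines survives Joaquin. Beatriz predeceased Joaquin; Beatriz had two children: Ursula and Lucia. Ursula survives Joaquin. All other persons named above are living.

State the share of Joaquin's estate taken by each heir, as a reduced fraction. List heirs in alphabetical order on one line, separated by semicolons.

Hugo, as surviving spouse, takes 2/5.
The remaining 3/5 passes to Joaquin's descendants per stirpes.
The 3/5 is divided into 5 equal shares of 3/25 among Graciela, Teodoro, Diego, Ines, Beatriz.
Graciela predeceased; the 3/25 allotted to Graciela's branch passes to Graciela's issue by representation.
The 3/25 is divided into 2 equal shares of 3/50 among Valentina, Ramiro.
Valentina predeceased; the 3/50 allotted to Valentina's branch passes to Valentina's issue by representation.
Yago's line is the sole branch at this level, so the full 3/50 passes to Yago's issue by representation.
The 3/50 is divided into 4 equal shares of 3/200 among Alonso, Mateo, Octavio, Pilar.
Alonso is living and takes 3/200.
Mateo is living and takes 3/200.
Octavio is living and takes 3/200.
Pilar is living and takes 3/200.
Ramiro is living and takes 3/50.
Teodoro predeceased; the 3/25 allotted to Teodoro's branch passes to Teodoro's issue by representation.
Nieves's line is the sole branch at this level, so the full 3/25 passes to Nieves's issue by representation.
The 3/25 is divided into 2 equal shares of 3/50 among Elena, Ximena.
Elena is living and takes 3/50.
Ximena predeceased; the 3/50 allotted to Ximena's branch passes to Ximena's issue by representation.
The 3/50 is divided into 2 equal shares of 3/100 among Soledad, Fernando.
Soledad is living and takes 3/100.
Fernando is living and takes 3/100.
Diego is living and takes 3/25.
Ines is living and takes 3/25.
Beatriz predeceased; the 3/25 allotted to Beatriz's branch passes to Beatriz's issue by representation.
The 3/25 is divided into 2 equal shares of 3/50 among Ursula, Lucia.
Ursula is living and takes 3/50.
Lucia is living and takes 3/50.

Alonso 3/200; Diego 3/25; Elena 3/50; Fernando 3/100; Hugo 2/5; Ines 3/25; Lucia 3/50; Mateo 3/200; Octavio 3/200; Pilar 3/200; Ramiro 3/50; Soledad 3/100; Ursula 3/50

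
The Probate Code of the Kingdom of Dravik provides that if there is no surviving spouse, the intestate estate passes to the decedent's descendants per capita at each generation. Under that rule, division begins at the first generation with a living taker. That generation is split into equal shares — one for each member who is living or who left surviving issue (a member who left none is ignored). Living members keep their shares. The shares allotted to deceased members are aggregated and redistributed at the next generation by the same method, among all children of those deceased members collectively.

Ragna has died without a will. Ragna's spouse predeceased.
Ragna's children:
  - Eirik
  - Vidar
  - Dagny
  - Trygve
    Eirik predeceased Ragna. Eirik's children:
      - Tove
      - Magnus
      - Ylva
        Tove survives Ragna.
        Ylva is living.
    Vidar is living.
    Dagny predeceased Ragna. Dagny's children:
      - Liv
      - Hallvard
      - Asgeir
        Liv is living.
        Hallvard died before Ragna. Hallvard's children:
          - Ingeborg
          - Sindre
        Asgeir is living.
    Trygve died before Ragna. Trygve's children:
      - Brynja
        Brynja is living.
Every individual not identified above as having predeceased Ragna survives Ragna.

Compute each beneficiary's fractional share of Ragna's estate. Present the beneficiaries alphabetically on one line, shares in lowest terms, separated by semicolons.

There is no surviving spouse, so the entire estate passes to Ragna's descendants per capita at each generation.
At generation 1 (Eirik, Vidar, Dagny, Trygve) there are 4 shares of (1)/4 = 1/4 each.
Living: Vidar — each takes 1/4.
Deceased: Eirik, Dagny, and Trygve. Their combined 3/4 is pooled and carried to generation 2.
At generation 2 (Tove, Magnus, Ylva, Liv, Hallvard, Asgeir, Brynja) there are 7 shares of (3/4)/7 = 3/28 each.
Living: Tove, Magnus, Ylva, Liv, Asgeir, and Brynja — each takes 3/28.
Deceased: Hallvard. That 3/28 share is carried to generation 3.
At generation 3 (Ingeborg, Sindre) there are 2 shares of (3/28)/2 = 3/56 each.
Living: Ingeborg and Sindre — each takes 3/56.

Asgeir 3/28; Brynja 3/28; Ingeborg 3/56; Liv 3/28; Magnus 3/28; Sindre 3/56; Tove 3/28; Vidar 1/4; Ylva 3/28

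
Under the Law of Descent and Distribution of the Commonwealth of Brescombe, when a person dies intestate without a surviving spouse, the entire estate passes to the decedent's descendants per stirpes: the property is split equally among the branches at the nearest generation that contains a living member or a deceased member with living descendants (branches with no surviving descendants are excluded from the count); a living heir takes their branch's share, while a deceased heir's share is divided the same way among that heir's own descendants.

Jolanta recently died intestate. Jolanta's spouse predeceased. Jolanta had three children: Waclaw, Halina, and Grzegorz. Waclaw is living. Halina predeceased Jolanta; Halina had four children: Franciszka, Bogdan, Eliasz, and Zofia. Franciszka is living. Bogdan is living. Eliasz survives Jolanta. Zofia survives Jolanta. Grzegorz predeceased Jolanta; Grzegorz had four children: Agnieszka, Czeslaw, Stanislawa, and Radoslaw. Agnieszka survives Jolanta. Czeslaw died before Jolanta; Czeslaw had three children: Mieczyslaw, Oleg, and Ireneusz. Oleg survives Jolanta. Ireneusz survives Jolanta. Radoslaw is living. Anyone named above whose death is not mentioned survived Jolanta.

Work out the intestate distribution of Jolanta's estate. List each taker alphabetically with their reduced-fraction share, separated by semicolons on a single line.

There is no surviving spouse, so the entire estate passes to Jolanta's descendants per stirpes.
The estate is divided into 3 equal shares of 1/3 among Waclaw, Halina, Grzegorz.
Waclaw is living and takes 1/3.
Halina predeceased; the 1/3 allotted to Halina's branch passes to Halina's issue by representation.
The 1/3 is divided into 4 equal shares of 1/12 among Franciszka, Bogdan, Eliasz, Zofia.
Franciszka is living and takes 1/12.
Bogdan is living and takes 1/12.
Eliasz is living and takes 1/12.
Zofia is living and takes 1/12.
Grzegorz predeceased; the 1/3 allotted to Grzegorz's branch passes to Grzegorz's issue by representation.
The 1/3 is divided into 4 equal shares of 1/12 among Agnieszka, Czeslaw, Stanislawa, Radoslaw.
Agnieszka is living and takes 1/12.
Czeslaw predeceased; the 1/12 allotted to Czeslaw's branch passes to Czeslaw's issue by representation.
The 1/12 is divided into 3 equal shares of 1/36 among Mieczyslaw, Oleg, Ireneusz.
Mieczyslaw is living and takes 1/36.
Oleg is living and takes 1/36.
Ireneusz is living and takes 1/36.
Stanislawa is living and takes 1/12.
Radoslaw is living and takes 1/12.

Agnieszka 1/12; Bogdan 1/12; Eliasz 1/12; Franciszka 1/12; Ireneusz 1/36; Mieczyslaw 1/36; Oleg 1/36; Radoslaw 1/12; Stanislawa 1/12; Waclaw 1/3; Zofia 1/12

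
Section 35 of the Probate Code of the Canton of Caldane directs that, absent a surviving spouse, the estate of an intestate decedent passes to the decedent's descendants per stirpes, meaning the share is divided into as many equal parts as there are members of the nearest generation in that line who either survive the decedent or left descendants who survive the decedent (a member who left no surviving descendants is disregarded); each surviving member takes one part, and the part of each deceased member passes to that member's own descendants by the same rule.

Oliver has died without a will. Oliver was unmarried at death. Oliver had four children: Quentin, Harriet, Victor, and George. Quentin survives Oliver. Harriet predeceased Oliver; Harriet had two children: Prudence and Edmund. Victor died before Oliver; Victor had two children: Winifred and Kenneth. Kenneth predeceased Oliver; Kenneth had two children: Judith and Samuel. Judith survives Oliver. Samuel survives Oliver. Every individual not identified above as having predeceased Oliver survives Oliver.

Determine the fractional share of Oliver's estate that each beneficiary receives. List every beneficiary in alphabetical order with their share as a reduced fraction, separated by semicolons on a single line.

Edmund 1/8; George 1/4; Judith 1/16; Prudence 1/8; Quentin 1/4; Samuel 1/16; Winifred 1/8

There is no surviving spouse, so the entire estate passes to Oliver's descendants per stirpes.
The estate is divided into 4 equal shares of 1/4 among Quentin, Harriet, Victor, George.
Quentin is living and takes 1/4.
Harriet predeceased; the 1/4 allotted to Harriet's branch passes to Harriet's issue by representation.
The 1/4 is divided into 2 equal shares of 1/8 among Prudence, Edmund.
Prudence is living and takes 1/8.
Edmund is living and takes 1/8.
Victor predeceased; the 1/4 allotted to Victor's branch passes to Victor's issue by representation.
The 1/4 is divided into 2 equal shares of 1/8 among Winifred, Kenneth.
Winifred is living and takes 1/8.
Kenneth predeceased; the 1/8 allotted to Kenneth's branch passes to Kenneth's issue by representation.
The 1/8 is divided into 2 equal shares of 1/16 among Judith, Samuel.
Judith is living and takes 1/16.
Samuel is living and takes 1/16.
George is living and takes 1/4.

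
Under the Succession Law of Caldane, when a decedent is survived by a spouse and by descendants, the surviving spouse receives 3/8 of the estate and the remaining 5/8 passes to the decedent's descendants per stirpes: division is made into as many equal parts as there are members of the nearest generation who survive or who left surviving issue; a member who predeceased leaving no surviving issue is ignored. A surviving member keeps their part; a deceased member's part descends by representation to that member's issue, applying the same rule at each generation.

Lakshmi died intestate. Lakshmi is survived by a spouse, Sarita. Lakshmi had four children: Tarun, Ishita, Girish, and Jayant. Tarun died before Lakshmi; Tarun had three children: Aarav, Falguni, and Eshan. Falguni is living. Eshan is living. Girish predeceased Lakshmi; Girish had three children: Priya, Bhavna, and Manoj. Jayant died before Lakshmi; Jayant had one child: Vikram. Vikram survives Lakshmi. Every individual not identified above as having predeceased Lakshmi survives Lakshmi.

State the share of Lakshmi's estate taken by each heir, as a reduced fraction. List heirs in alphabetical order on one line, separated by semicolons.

Aarav 5/96; Bhavna 5/96; Eshan 5/96; Falguni 5/96; Ishita 5/32; Manoj 5/96; Priya 5/96; Sarita 3/8; Vikram 5/32

Sarita, as surviving spouse, takes 3/8.
The remaining 5/8 passes to Lakshmi's descendants per stirpes.
The 5/8 is divided into 4 equal shares of 5/32 among Tarun, Ishita, Girish, Jayant.
Tarun predeceased; the 5/32 allotted to Tarun's branch passes to Tarun's issue by representation.
The 5/32 is divided into 3 equal shares of 5/96 among Aarav, Falguni, Eshan.
Aarav is living and takes 5/96.
Falguni is living and takes 5/96.
Eshan is living and takes 5/96.
Ishita is living and takes 5/32.
Girish predeceased; the 5/32 allotted to Girish's branch passes to Girish's issue by representation.
The 5/32 is divided into 3 equal shares of 5/96 among Priya, Bhavna, Manoj.
Priya is living and takes 5/96.
Bhavna is living and takes 5/96.
Manoj is living and takes 5/96.
Jayant predeceased; the 5/32 allotted to Jayant's branch passes to Jayant's issue by representation.
Vikram is the sole taker at this level and receives the full 5/32.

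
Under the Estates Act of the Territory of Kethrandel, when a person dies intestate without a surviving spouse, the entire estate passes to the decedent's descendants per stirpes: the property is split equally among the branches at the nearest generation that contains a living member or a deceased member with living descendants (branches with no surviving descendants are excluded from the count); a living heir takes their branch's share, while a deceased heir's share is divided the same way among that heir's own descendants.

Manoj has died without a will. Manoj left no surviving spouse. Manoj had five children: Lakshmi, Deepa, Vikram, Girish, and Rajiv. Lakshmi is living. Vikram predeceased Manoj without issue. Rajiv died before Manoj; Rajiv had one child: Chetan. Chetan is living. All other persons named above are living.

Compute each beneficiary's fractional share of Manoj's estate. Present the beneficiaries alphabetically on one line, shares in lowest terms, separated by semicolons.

There is no surviving spouse, so the entire estate passes to Manoj's descendants per stirpes.
Vikram left no surviving issue, so that branch lapses and is disregarded.
The estate is divided into 4 equal shares of 1/4 among Lakshmi, Deepa, Girish, Rajiv.
Lakshmi is living and takes 1/4.
Deepa is living and takes 1/4.
Girish is living and takes 1/4.
Rajiv predeceased; the 1/4 allotted to Rajiv's branch passes to Rajiv's issue by representation.
Chetan is the sole taker at this level and receives the full 1/4.

Chetan 1/4; Deepa 1/4; Girish 1/4; Lakshmi 1/4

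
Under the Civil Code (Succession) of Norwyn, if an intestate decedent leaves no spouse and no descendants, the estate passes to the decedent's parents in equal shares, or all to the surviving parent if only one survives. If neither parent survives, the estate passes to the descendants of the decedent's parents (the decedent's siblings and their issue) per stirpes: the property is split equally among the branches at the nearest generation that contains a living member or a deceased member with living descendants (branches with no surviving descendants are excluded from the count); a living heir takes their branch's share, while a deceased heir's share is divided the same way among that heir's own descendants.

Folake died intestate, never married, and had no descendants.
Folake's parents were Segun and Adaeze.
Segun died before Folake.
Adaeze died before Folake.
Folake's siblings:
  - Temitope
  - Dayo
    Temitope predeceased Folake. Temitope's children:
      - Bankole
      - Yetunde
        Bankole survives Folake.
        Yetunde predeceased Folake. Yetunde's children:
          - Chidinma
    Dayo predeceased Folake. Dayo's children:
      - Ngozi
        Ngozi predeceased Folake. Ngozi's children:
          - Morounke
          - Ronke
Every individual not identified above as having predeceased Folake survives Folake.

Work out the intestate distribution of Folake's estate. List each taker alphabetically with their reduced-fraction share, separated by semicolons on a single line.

Bankole 1/4; Chidinma 1/4; Morounke 1/4; Ronke 1/4

Neither parent survives and there are no descendants, so the estate passes to Folake's siblings and their issue per stirpes.
The estate is divided into 2 equal shares of 1/2 among Temitope, Dayo.
Temitope predeceased; the 1/2 allotted to Temitope's branch passes to Temitope's issue by representation.
The 1/2 is divided into 2 equal shares of 1/4 among Bankole, Yetunde.
Bankole is living and takes 1/4.
Yetunde predeceased; the 1/4 allotted to Yetunde's branch passes to Yetunde's issue by representation.
Chidinma is the sole taker at this level and receives the full 1/4.
Dayo predeceased; the 1/2 allotted to Dayo's branch passes to Dayo's issue by representation.
Ngozi's line is the sole branch at this level, so the full 1/2 passes to Ngozi's issue by representation.
The 1/2 is divided into 2 equal shares of 1/4 among Morounke, Ronke.
Morounke is living and takes 1/4.
Ronke is living and takes 1/4.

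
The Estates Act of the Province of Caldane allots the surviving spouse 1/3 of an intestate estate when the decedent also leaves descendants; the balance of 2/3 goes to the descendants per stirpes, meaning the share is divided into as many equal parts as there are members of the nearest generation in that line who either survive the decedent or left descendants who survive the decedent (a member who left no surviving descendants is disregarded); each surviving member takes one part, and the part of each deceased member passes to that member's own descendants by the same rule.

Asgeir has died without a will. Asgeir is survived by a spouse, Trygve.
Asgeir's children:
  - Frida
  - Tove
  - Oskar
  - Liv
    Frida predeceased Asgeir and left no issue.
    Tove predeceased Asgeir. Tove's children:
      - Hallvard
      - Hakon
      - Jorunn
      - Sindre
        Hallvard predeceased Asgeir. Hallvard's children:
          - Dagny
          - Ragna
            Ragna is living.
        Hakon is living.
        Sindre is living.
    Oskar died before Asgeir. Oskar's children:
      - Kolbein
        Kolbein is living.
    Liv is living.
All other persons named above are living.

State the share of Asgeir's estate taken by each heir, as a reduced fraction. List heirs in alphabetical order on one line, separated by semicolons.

Trygve, as surviving spouse, takes 1/3.
The remaining 2/3 passes to Asgeir's descendants per stirpes.
Frida left no surviving issue, so that branch lapses and is disregarded.
The 2/3 is divided into 3 equal shares of 2/9 among Tove, Oskar, Liv.
Tove predeceased; the 2/9 allotted to Tove's branch passes to Tove's issue by representation.
The 2/9 is divided into 4 equal shares of 1/18 among Hallvard, Hakon, Jorunn, Sindre.
Hallvard predeceased; the 1/18 allotted to Hallvard's branch passes to Hallvard's issue by representation.
The 1/18 is divided into 2 equal shares of 1/36 among Dagny, Ragna.
Dagny is living and takes 1/36.
Ragna is living and takes 1/36.
Hakon is living and takes 1/18.
Jorunn is living and takes 1/18.
Sindre is living and takes 1/18.
Oskar predeceased; the 2/9 allotted to Oskar's branch passes to Oskar's issue by representation.
Kolbein is the sole taker at this level and receives the full 2/9.
Liv is living and takes 2/9.

Dagny 1/36; Hakon 1/18; Jorunn 1/18; Kolbein 2/9; Liv 2/9; Ragna 1/36; Sindre 1/18; Trygve 1/3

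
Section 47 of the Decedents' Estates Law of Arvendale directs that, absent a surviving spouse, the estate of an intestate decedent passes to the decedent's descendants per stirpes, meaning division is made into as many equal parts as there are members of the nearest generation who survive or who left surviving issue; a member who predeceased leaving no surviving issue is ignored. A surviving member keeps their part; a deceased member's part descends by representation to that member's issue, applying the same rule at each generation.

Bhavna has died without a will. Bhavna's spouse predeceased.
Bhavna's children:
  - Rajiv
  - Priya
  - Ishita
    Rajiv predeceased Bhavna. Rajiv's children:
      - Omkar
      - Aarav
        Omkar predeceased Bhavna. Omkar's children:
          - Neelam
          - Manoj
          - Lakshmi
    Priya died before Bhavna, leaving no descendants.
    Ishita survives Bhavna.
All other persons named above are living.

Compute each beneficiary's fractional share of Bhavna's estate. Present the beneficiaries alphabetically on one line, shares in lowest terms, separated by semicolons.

There is no surviving spouse, so the entire estate passes to Bhavna's descendants per stirpes.
Priya left no surviving issue, so that branch lapses and is disregarded.
The estate is divided into 2 equal shares of 1/2 among Rajiv, Ishita.
Rajiv predeceased; the 1/2 allotted to Rajiv's branch passes to Rajiv's issue by representation.
The 1/2 is divided into 2 equal shares of 1/4 among Omkar, Aarav.
Omkar predeceased; the 1/4 allotted to Omkar's branch passes to Omkar's issue by representation.
The 1/4 is divided into 3 equal shares of 1/12 among Neelam, Manoj, Lakshmi.
Neelam is living and takes 1/12.
Manoj is living and takes 1/12.
Lakshmi is living and takes 1/12.
Aarav is living and takes 1/4.
Ishita is living and takes 1/2.

Aarav 1/4; Ishita 1/2; Lakshmi 1/12; Manoj 1/12; Neelam 1/12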